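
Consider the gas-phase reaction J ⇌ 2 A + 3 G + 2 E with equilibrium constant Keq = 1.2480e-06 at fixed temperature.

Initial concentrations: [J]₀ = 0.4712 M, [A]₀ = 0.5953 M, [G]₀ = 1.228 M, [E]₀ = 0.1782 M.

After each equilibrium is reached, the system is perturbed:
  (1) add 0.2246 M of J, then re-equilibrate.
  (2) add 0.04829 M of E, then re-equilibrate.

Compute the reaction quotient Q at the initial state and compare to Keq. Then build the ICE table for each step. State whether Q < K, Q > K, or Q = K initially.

Q₀ = 0.04423; Q > K (proceeds reverse)

Q₀ = 0.04423 vs Keq = 1.2480e-06 ⇒ Q>K, reverse
Step 1:
                    J           A           G           E
  init         0.4712      0.5953       1.228      0.1782
  Δ           0.08805     -0.1761     -0.2641     -0.1761
  eq           0.5592      0.4192      0.9639    0.002106
  solve Keq expr → x = -0.08805; check Q = 1.2480e-06
Then add 0.2246 M of J.
Step 2:
                    J           A           G           E
  init         0.7838      0.4192      0.9639    0.002106
  Δ       -1.9125e-04  3.8249e-04  5.7374e-04  3.8249e-04
  eq           0.7837      0.4196      0.9644    0.002489
  solve Keq expr → x = 1.9125e-04; check Q = 1.2480e-06
Then add 0.04829 M of E.
Step 3:
                    J           A           G           E
  init         0.7837      0.4196      0.9644     0.05078
  Δ           0.02379    -0.04758    -0.07137    -0.04758
  eq           0.8074       0.372      0.8931    0.003197
  solve Keq expr → x = -0.02379; check Q = 1.2480e-06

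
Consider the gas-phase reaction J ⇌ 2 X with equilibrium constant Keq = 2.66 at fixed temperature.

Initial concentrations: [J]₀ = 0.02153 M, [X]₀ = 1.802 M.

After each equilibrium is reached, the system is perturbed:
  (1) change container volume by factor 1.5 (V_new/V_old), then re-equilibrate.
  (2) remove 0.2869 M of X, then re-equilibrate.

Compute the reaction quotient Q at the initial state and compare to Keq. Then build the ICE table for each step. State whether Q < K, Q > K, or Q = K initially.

Q₀ = 150.8 vs Keq = 2.66 ⇒ Q>K, reverse
Step 1:
                    J           X
  I           0.02153       1.802
  C            0.3826     -0.7652
  E            0.4041       1.037
  solve Keq expr → x = -0.3826; check Q = 2.66
Then change container volume by factor 1.5 (V_new/V_old).
Step 2:
                    J           X
  I            0.2694      0.6912
  C          -0.04269     0.08538
  E            0.2267      0.7766
  solve Keq expr → x = 0.04269; check Q = 2.66
Then remove 0.2869 M of X.
Step 3:
                    J           X
  I            0.2267      0.4897
  C          -0.07392      0.1478
  E            0.1528      0.6375
  solve Keq expr → x = 0.07392; check Q = 2.66

Q₀ = 150.8; Q > K (proceeds reverse)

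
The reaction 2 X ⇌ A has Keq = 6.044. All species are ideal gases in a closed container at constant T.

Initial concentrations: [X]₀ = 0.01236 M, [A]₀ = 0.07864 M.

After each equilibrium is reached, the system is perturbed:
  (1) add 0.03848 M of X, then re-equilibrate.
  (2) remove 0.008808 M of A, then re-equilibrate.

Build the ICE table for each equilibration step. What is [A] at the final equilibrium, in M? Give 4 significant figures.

[A]_eq = 0.04985 M

Q₀ = 514.8 vs Keq = 6.044 ⇒ Q>K, reverse
Step 1:
                  X         A
  I         0.01236   0.07864
  C         0.07175  -0.03588
  E         0.08411   0.04276
  solve Keq expr → x = -0.03588; check Q = 6.044
Then add 0.03848 M of X.
Step 2:
                  X         A
  I          0.1226   0.04276
  C        -0.02638   0.01319
  E         0.09622   0.05595
  solve Keq expr → x = 0.01319; check Q = 6.044
Then remove 0.008808 M of A.
Step 3:
                  X         A
  I         0.09622   0.04714
  C       -0.005402  0.002701
  E         0.09081   0.04985
  solve Keq expr → x = 0.002701; check Q = 6.044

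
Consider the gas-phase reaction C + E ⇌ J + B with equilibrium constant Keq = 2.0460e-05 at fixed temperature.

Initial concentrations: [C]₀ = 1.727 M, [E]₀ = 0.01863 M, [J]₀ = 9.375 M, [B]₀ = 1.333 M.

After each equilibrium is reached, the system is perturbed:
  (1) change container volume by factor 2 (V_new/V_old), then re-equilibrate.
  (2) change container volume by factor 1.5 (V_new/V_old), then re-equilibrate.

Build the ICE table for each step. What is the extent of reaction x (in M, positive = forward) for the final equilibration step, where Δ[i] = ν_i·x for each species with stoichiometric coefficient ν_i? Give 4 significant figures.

Q₀ = 388.4 vs Keq = 2.0460e-05 ⇒ Q>K, reverse
Step 1:
                   C          E          J          B
  I            1.727    0.01863      9.375      1.333
  C            1.333      1.333     -1.333     -1.333
  E             3.06      1.352      8.042 1.0522e-05
  solve Keq expr → x = -1.333; check Q = 2.0460e-05
Then change container volume by factor 2 (V_new/V_old).
Step 2:
                   C          E          J          B
  I             1.53     0.6758      4.021 5.2612e-06
  C                0          0          0          0
  E             1.53     0.6758      4.021 5.2612e-06
  solve Keq expr → x = 0; check Q = 2.0460e-05
Then change container volume by factor 1.5 (V_new/V_old).
Step 3:
                   C          E          J          B
  I             1.02     0.4505      2.681 3.5075e-06
  C                0          0          0          0
  E             1.02     0.4505      2.681 3.5075e-06
  solve Keq expr → x = 0; check Q = 2.0460e-05

x = 0 M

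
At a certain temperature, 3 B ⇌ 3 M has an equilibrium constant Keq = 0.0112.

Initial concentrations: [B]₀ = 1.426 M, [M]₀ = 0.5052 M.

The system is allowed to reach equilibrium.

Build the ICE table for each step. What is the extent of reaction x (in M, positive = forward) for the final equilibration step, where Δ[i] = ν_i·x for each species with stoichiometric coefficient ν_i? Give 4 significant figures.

Q₀ = 0.04447 vs Keq = 0.0112 ⇒ Q>K, reverse
Step 1:
                    B           M
  init          1.426      0.5052
  Δ            0.1521     -0.1521
  eq            1.578      0.3531
  solve Keq expr → x = -0.05071; check Q = 0.0112

x = -0.05071 M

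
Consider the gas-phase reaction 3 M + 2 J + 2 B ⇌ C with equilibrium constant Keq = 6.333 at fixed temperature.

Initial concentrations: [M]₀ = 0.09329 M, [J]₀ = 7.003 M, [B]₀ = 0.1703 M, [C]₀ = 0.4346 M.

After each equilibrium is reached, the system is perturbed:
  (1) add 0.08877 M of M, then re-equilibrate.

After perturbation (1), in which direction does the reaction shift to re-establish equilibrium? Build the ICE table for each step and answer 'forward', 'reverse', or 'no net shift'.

Q₀ = 376.3 vs Keq = 6.333 ⇒ Q>K, reverse
Step 1:
                    M           J           B           C
  I           0.09329       7.003      0.1703      0.4346
  C            0.1574       0.105       0.105    -0.05248
  E            0.2507       7.108      0.2753      0.3821
  solve Keq expr → x = -0.05248; check Q = 6.333
Then add 0.08877 M of M.
Step 2:
                    M           J           B           C
  I            0.3395       7.108      0.2753      0.3821
  C          -0.05709    -0.03806    -0.03806     0.01903
  E            0.2824        7.07      0.2372      0.4011
  solve Keq expr → x = 0.01903; check Q = 6.333

Direction: forward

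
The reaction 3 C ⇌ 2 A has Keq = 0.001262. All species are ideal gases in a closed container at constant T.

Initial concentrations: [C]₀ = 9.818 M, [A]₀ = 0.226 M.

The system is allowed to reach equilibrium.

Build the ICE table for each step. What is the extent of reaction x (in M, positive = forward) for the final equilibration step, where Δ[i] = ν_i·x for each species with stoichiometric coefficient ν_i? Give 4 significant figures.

Q₀ = 5.3969e-05 vs Keq = 0.001262 ⇒ Q<K, forward
Step 1:
                    C           A
  I             9.818       0.226
  C            -1.046       0.697
  E             8.772       0.923
  solve Keq expr → x = 0.3485; check Q = 0.001262

x = 0.3485 M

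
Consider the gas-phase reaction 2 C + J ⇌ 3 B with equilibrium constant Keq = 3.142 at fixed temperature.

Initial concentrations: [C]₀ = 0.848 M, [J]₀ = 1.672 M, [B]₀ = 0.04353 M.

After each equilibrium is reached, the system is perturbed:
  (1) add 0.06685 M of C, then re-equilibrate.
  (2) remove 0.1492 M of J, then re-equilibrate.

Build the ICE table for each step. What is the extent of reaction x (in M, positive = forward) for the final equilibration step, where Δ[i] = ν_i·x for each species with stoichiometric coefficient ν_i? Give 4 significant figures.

Q₀ = 6.8602e-05 vs Keq = 3.142 ⇒ Q<K, forward
Step 1:
                    C           J           B
  Initial       0.848       1.672     0.04353
  Change      -0.5068     -0.2534      0.7601
  Equil        0.3412       1.419      0.8037
  solve Keq expr → x = 0.2534; check Q = 3.142
Then add 0.06685 M of C.
Step 2:
                    C           J           B
  Initial      0.4081       1.419      0.8037
  Change     -0.03283    -0.01642     0.04925
  Equil        0.3753       1.402      0.8529
  solve Keq expr → x = 0.01642; check Q = 3.142
Then remove 0.1492 M of J.
Step 3:
                    C           J           B
  Initial      0.3753       1.253      0.8529
  Change      0.01025    0.005123    -0.01537
  Equil        0.3855       1.258      0.8375
  solve Keq expr → x = -0.005123; check Q = 3.142

x = -0.005123 M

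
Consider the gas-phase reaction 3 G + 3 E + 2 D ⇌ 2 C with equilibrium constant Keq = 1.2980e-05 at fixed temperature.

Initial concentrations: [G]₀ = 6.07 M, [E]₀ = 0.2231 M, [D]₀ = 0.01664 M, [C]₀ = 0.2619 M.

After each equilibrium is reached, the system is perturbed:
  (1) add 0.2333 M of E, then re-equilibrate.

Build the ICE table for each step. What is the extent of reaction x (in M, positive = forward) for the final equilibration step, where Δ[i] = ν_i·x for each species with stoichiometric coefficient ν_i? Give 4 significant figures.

x = 0.002196 M

Q₀ = 99.75 vs Keq = 1.2980e-05 ⇒ Q>K, reverse
Step 1:
                    G           E           D           C
  init           6.07      0.2231     0.01664      0.2619
  Δ            0.3816      0.3816      0.2544     -0.2544
  eq            6.452      0.6047       0.271    0.007523
  solve Keq expr → x = -0.1272; check Q = 1.2980e-05
Then add 0.2333 M of E.
Step 2:
                    G           E           D           C
  init          6.452       0.838       0.271    0.007523
  Δ         -0.006587   -0.006587   -0.004391    0.004391
  eq            6.445      0.8314      0.2666     0.01191
  solve Keq expr → x = 0.002196; check Q = 1.2980e-05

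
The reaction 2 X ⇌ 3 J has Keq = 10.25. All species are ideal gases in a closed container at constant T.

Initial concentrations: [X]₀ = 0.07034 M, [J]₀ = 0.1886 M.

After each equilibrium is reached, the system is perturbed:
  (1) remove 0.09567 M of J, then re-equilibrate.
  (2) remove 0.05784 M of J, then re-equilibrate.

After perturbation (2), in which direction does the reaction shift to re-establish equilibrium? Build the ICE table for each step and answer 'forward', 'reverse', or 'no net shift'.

Direction: forward

Q₀ = 1.356 vs Keq = 10.25 ⇒ Q<K, forward
Step 1:
                   X          J
  I          0.07034     0.1886
  C         -0.03378    0.05067
  E          0.03656     0.2393
  solve Keq expr → x = 0.01689; check Q = 10.25
Then remove 0.09567 M of J.
Step 2:
                   X          J
  I          0.03656     0.1436
  C         -0.01532    0.02298
  E          0.02124     0.1666
  solve Keq expr → x = 0.00766; check Q = 10.25
Then remove 0.05784 M of J.
Step 3:
                   X          J
  I          0.02124     0.1087
  C        -0.008106    0.01216
  E          0.01313     0.1209
  solve Keq expr → x = 0.004053; check Q = 10.25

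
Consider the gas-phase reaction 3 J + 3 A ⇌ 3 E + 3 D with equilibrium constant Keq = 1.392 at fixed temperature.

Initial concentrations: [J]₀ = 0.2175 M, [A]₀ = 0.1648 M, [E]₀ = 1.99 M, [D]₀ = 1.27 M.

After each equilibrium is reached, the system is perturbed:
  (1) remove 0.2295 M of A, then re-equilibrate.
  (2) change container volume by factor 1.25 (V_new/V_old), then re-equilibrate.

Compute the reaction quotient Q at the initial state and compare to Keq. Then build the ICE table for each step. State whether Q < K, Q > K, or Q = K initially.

Q₀ = 3.5053e+05; Q > K (proceeds reverse)

Q₀ = 3.5053e+05 vs Keq = 1.392 ⇒ Q>K, reverse
Step 1:
                   J          A          E          D
  init        0.2175     0.1648       1.99       1.27
  Δ           0.6608     0.6608    -0.6608    -0.6608
  eq          0.8783     0.8256      1.329     0.6092
  solve Keq expr → x = -0.2203; check Q = 1.392
Then remove 0.2295 M of A.
Step 2:
                   J          A          E          D
  init        0.8783     0.5961      1.329     0.6092
  Δ          0.06266    0.06266   -0.06266   -0.06266
  eq           0.941     0.6588      1.267     0.5465
  solve Keq expr → x = -0.02089; check Q = 1.392
Then change container volume by factor 1.25 (V_new/V_old).
Step 3:
                   J          A          E          D
  init        0.7528      0.527      1.013     0.4372
  Δ                0          0          0          0
  eq          0.7528      0.527      1.013     0.4372
  solve Keq expr → x = 0; check Q = 1.392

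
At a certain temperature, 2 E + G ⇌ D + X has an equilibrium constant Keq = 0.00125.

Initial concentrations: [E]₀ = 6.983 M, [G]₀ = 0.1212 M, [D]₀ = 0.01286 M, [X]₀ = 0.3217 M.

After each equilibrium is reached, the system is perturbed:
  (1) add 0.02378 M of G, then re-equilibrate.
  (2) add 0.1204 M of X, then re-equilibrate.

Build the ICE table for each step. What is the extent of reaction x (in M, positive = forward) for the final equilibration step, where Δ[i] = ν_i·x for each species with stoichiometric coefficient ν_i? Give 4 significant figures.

x = -0.005436 M

Q₀ = 7.0001e-04 vs Keq = 0.00125 ⇒ Q<K, forward
Step 1:
                  E         G         D         X
  init        6.983    0.1212   0.01286    0.3217
  Δ        -0.01596 -0.007978  0.007978  0.007978
  eq          6.967    0.1132   0.02084    0.3297
  solve Keq expr → x = 0.007978; check Q = 0.00125
Then add 0.02378 M of G.
Step 2:
                  E         G         D         X
  init        6.967     0.137   0.02084    0.3297
  Δ       -0.006882 -0.003441  0.003441  0.003441
  eq           6.96    0.1336   0.02428    0.3331
  solve Keq expr → x = 0.003441; check Q = 0.00125
Then add 0.1204 M of X.
Step 3:
                  E         G         D         X
  init         6.96    0.1336   0.02428    0.4535
  Δ         0.01087  0.005436 -0.005436 -0.005436
  eq          6.971     0.139   0.01884    0.4481
  solve Keq expr → x = -0.005436; check Q = 0.00125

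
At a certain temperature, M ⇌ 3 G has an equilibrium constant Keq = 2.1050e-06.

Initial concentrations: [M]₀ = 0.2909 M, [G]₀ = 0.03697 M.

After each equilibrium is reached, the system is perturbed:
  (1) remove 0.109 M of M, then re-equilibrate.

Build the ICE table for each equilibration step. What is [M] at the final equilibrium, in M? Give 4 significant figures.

[M]_eq = 0.1918 M

Q₀ = 1.7370e-04 vs Keq = 2.1050e-06 ⇒ Q>K, reverse
Step 1:
                   M          G
  Initial     0.2909    0.03697
  Change    0.009462   -0.02839
  Equil       0.3004   0.008583
  solve Keq expr → x = -0.009462; check Q = 2.1050e-06
Then remove 0.109 M of M.
Step 2:
                   M          G
  Initial     0.1914   0.008583
  Change  3.9748e-04  -0.001192
  Equil       0.1918    0.00739
  solve Keq expr → x = -3.9748e-04; check Q = 2.1050e-06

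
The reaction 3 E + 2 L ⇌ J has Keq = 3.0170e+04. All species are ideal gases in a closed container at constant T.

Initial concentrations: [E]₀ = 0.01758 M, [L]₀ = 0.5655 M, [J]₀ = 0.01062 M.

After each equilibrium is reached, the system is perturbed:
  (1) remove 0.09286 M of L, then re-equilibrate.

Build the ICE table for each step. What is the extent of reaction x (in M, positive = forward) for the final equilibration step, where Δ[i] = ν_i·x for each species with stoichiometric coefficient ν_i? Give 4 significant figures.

Q₀ = 6112 vs Keq = 3.0170e+04 ⇒ Q<K, forward
Step 1:
                   E          L          J
  Initial    0.01758     0.5655    0.01062
  Change   -0.006536  -0.004357   0.002179
  Equil      0.01104     0.5611     0.0128
  solve Keq expr → x = 0.002179; check Q = 3.0170e+04
Then remove 0.09286 M of L.
Step 2:
                   E          L          J
  Initial    0.01104     0.4683     0.0128
  Change    0.001263 8.4184e-04 -4.2092e-04
  Equil      0.01231     0.4691    0.01238
  solve Keq expr → x = -4.2092e-04; check Q = 3.0170e+04

x = -4.2092e-04 M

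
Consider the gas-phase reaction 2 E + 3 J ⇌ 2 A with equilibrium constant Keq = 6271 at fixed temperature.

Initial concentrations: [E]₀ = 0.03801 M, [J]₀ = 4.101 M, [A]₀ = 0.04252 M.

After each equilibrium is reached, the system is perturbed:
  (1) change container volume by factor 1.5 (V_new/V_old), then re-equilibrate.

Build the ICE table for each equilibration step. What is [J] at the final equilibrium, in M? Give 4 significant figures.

Q₀ = 0.01814 vs Keq = 6271 ⇒ Q<K, forward
Step 1:
                   E          J          A
  I          0.03801      4.101    0.04252
  C         -0.03789   -0.05683    0.03789
  E       1.2484e-04      4.044    0.08041
  solve Keq expr → x = 0.01894; check Q = 6271
Then change container volume by factor 1.5 (V_new/V_old).
Step 2:
                   E          J          A
  I       8.3230e-05      2.696     0.0536
  C       6.9466e-05 1.0420e-04 -6.9466e-05
  E       1.5270e-04      2.696    0.05353
  solve Keq expr → x = -3.4733e-05; check Q = 6271

[J]_eq = 2.696 M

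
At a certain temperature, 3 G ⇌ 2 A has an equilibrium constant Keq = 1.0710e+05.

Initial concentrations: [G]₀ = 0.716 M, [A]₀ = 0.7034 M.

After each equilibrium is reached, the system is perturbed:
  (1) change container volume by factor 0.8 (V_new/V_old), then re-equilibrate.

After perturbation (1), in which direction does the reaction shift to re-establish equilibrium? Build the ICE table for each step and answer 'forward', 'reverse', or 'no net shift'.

Direction: forward

Q₀ = 1.348 vs Keq = 1.0710e+05 ⇒ Q<K, forward
Step 1:
                    G           A
  Initial       0.716      0.7034
  Change      -0.6927      0.4618
  Equil       0.02332       1.165
  solve Keq expr → x = 0.2309; check Q = 1.0710e+05
Then change container volume by factor 0.8 (V_new/V_old).
Step 2:
                    G           A
  Initial     0.02915       1.456
  Change    -0.002072    0.001381
  Equil       0.02707       1.458
  solve Keq expr → x = 6.9071e-04; check Q = 1.0710e+05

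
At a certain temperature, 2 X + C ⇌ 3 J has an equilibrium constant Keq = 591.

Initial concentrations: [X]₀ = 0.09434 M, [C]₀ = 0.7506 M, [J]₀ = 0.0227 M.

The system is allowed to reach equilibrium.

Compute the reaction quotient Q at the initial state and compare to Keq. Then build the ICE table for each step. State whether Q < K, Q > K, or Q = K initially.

Q₀ = 0.001751 vs Keq = 591 ⇒ Q<K, forward
Step 1:
                    X           C           J
  init        0.09434      0.7506      0.0227
  Δ          -0.09122    -0.04561      0.1368
  eq         0.003122       0.705      0.1595
  solve Keq expr → x = 0.04561; check Q = 591

Q₀ = 0.001751; Q < K (proceeds forward)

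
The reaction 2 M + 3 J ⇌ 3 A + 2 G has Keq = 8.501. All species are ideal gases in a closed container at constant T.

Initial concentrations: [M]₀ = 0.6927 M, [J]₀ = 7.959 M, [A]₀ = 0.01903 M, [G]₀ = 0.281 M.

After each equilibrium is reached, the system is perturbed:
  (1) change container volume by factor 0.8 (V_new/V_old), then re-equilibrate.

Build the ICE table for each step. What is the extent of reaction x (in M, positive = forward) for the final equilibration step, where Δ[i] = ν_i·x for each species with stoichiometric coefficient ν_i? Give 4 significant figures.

Q₀ = 2.2494e-09 vs Keq = 8.501 ⇒ Q<K, forward
Step 1:
                    M           J           A           G
  init         0.6927       7.959     0.01903       0.281
  Δ            -0.674      -1.011       1.011       0.674
  eq           0.0187       6.948        1.03       0.955
  solve Keq expr → x = 0.337; check Q = 8.501
Then change container volume by factor 0.8 (V_new/V_old).
Step 2:
                    M           J           A           G
  init        0.02337       8.685       1.288       1.194
  Δ                 0           0           0           0
  eq          0.02337       8.685       1.288       1.194
  solve Keq expr → x = 0; check Q = 8.501

x = 0 M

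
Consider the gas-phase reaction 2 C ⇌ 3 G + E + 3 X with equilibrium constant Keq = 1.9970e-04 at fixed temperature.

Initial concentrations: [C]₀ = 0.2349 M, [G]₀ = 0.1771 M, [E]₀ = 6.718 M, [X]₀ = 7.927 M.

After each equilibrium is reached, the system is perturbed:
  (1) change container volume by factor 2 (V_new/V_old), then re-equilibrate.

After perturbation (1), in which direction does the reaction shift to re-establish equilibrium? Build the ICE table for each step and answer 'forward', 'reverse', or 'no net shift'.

Direction: forward

Q₀ = 336.9 vs Keq = 1.9970e-04 ⇒ Q>K, reverse
Step 1:
                   C          G          E          X
  Initial     0.2349     0.1771      6.718      7.927
  Change      0.1167    -0.1751   -0.05837    -0.1751
  Equil       0.3516   0.001997       6.66      7.752
  solve Keq expr → x = -0.05837; check Q = 1.9970e-04
Then change container volume by factor 2 (V_new/V_old).
Step 2:
                   C          G          E          X
  Initial     0.1758 9.9831e-04       3.33      3.876
  Change   -0.001435   0.002152 7.1730e-04   0.002152
  Equil       0.1744    0.00315      3.331      3.878
  solve Keq expr → x = 7.1730e-04; check Q = 1.9970e-04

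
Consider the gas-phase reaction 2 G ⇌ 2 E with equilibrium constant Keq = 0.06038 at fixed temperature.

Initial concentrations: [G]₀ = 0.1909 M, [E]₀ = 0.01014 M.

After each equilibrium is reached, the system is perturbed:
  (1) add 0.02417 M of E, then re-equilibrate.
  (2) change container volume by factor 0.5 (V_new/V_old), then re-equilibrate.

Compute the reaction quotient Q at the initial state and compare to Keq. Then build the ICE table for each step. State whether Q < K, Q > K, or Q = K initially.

Q₀ = 0.002821; Q < K (proceeds forward)

Q₀ = 0.002821 vs Keq = 0.06038 ⇒ Q<K, forward
Step 1:
                    G           E
  Initial      0.1909     0.01014
  Change     -0.02952     0.02952
  Equil        0.1614     0.03966
  solve Keq expr → x = 0.01476; check Q = 0.06038
Then add 0.02417 M of E.
Step 2:
                    G           E
  Initial      0.1614     0.06383
  Change       0.0194     -0.0194
  Equil        0.1808     0.04442
  solve Keq expr → x = -0.009701; check Q = 0.06038
Then change container volume by factor 0.5 (V_new/V_old).
Step 3:
                    G           E
  Initial      0.3616     0.08885
  Change            0           0
  Equil        0.3616     0.08885
  solve Keq expr → x = 0; check Q = 0.06038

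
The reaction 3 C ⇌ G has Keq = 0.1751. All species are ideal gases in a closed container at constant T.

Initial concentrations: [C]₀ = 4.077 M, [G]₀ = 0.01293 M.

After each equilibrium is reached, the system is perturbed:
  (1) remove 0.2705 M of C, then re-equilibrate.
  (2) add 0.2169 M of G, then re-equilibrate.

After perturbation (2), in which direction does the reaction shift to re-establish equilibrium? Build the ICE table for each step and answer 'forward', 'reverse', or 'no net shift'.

Direction: reverse

Q₀ = 1.9080e-04 vs Keq = 0.1751 ⇒ Q<K, forward
Step 1:
                    C           G
  Initial       4.077     0.01293
  Change       -2.407      0.8024
  Equil          1.67      0.8153
  solve Keq expr → x = 0.8024; check Q = 0.1751
Then remove 0.2705 M of C.
Step 2:
                    C           G
  Initial       1.399      0.8153
  Change       0.2191    -0.07303
  Equil         1.618      0.7423
  solve Keq expr → x = -0.07303; check Q = 0.1751
Then add 0.2169 M of G.
Step 3:
                    C           G
  Initial       1.618      0.9592
  Change       0.1196    -0.03987
  Equil         1.738      0.9193
  solve Keq expr → x = -0.03987; check Q = 0.1751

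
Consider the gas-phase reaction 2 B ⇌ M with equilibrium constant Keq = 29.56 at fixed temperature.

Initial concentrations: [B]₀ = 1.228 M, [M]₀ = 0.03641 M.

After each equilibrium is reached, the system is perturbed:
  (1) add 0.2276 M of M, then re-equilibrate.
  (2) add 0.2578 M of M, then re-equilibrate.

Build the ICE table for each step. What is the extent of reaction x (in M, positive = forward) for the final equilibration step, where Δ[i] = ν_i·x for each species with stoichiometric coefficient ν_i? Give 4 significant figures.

x = -0.01183 M

Q₀ = 0.02414 vs Keq = 29.56 ⇒ Q<K, forward
Step 1:
                   B          M
  init         1.228    0.03641
  Δ           -1.088     0.5439
  eq          0.1401     0.5804
  solve Keq expr → x = 0.5439; check Q = 29.56
Then add 0.2276 M of M.
Step 2:
                   B          M
  init        0.1401      0.808
  Δ          0.02398   -0.01199
  eq          0.1641      0.796
  solve Keq expr → x = -0.01199; check Q = 29.56
Then add 0.2578 M of M.
Step 3:
                   B          M
  init        0.1641      1.054
  Δ          0.02365   -0.01183
  eq          0.1877      1.042
  solve Keq expr → x = -0.01183; check Q = 29.56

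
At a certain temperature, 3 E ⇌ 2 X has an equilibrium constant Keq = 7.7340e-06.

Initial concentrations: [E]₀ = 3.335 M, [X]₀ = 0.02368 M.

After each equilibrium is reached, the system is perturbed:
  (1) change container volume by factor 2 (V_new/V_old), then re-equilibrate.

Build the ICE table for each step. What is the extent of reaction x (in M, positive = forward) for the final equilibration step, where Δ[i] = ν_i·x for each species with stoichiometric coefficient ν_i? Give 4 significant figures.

x = -0.001236 M

Q₀ = 1.5117e-05 vs Keq = 7.7340e-06 ⇒ Q>K, reverse
Step 1:
                    E           X
  Initial       3.335     0.02368
  Change         0.01   -0.006666
  Equil         3.345     0.01701
  solve Keq expr → x = -0.003333; check Q = 7.7340e-06
Then change container volume by factor 2 (V_new/V_old).
Step 2:
                    E           X
  Initial       1.672    0.008507
  Change     0.003707   -0.002472
  Equil         1.676    0.006035
  solve Keq expr → x = -0.001236; check Q = 7.7340e-06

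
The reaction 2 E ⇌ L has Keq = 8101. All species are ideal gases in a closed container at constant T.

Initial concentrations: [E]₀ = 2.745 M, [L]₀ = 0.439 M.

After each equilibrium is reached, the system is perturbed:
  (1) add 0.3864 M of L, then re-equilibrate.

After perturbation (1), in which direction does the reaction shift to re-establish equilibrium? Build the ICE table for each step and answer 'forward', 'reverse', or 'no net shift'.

Direction: reverse

Q₀ = 0.05826 vs Keq = 8101 ⇒ Q<K, forward
Step 1:
                   E          L
  I            2.745      0.439
  C            -2.73      1.365
  E          0.01492      1.804
  solve Keq expr → x = 1.365; check Q = 8101
Then add 0.3864 M of L.
Step 2:
                   E          L
  I          0.01492       2.19
  C         0.001518 -7.5891e-04
  E          0.01644       2.19
  solve Keq expr → x = -7.5891e-04; check Q = 8101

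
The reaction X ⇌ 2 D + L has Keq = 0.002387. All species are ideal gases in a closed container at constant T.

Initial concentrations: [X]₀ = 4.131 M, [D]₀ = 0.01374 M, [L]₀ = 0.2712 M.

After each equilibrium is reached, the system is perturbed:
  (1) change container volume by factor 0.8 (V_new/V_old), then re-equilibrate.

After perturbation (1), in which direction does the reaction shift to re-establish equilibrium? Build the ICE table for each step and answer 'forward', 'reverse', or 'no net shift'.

Direction: reverse

Q₀ = 1.2394e-05 vs Keq = 0.002387 ⇒ Q<K, forward
Step 1:
                  X         D         L
  I           4.131   0.01374    0.2712
  C        -0.07654    0.1531   0.07654
  E           4.054    0.1668    0.3477
  solve Keq expr → x = 0.07654; check Q = 0.002387
Then change container volume by factor 0.8 (V_new/V_old).
Step 2:
                  X         D         L
  I           5.068    0.2085    0.4347
  C         0.01883  -0.03766  -0.01883
  E           5.087    0.1709    0.4159
  solve Keq expr → x = -0.01883; check Q = 0.002387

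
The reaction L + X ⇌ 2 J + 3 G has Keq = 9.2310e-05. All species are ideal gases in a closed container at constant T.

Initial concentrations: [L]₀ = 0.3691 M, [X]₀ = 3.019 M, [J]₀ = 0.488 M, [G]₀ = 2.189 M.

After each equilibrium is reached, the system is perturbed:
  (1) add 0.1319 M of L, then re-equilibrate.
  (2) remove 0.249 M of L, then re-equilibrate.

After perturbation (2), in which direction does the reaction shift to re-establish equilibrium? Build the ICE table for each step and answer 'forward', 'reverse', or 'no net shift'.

Direction: reverse

Q₀ = 2.242 vs Keq = 9.2310e-05 ⇒ Q>K, reverse
Step 1:
                  L         X         J         G
  I          0.3691     3.019     0.488     2.189
  C          0.2402    0.2402   -0.4804   -0.7206
  E          0.6093     3.259  0.007609     1.468
  solve Keq expr → x = -0.2402; check Q = 9.2310e-05
Then add 0.1319 M of L.
Step 2:
                  L         X         J         G
  I          0.7412     3.259  0.007609     1.468
  C       -3.8535e-04 -3.8535e-04 7.7069e-04  0.001156
  E          0.7408     3.259   0.00838      1.47
  solve Keq expr → x = 3.8535e-04; check Q = 9.2310e-05
Then remove 0.249 M of L.
Step 3:
                  L         X         J         G
  I          0.4918     3.259   0.00838      1.47
  C       7.6492e-04 7.6492e-04  -0.00153 -0.002295
  E          0.4926      3.26   0.00685     1.467
  solve Keq expr → x = -7.6492e-04; check Q = 9.2310e-05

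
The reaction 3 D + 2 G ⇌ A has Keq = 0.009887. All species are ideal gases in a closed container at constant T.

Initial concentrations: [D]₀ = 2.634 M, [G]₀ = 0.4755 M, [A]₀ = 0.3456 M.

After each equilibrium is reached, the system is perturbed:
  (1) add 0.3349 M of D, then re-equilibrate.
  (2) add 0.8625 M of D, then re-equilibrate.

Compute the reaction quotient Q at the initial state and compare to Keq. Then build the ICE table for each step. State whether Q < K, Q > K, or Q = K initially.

Q₀ = 0.08364; Q > K (proceeds reverse)

Q₀ = 0.08364 vs Keq = 0.009887 ⇒ Q>K, reverse
Step 1:
                    D           G           A
  Initial       2.634      0.4755      0.3456
  Change        0.476      0.3173     -0.1587
  Equil          3.11      0.7928      0.1869
  solve Keq expr → x = -0.1587; check Q = 0.009887
Then add 0.3349 M of D.
Step 2:
                    D           G           A
  Initial       3.445      0.7928      0.1869
  Change     -0.07147    -0.04765     0.02382
  Equil         3.373      0.7452      0.2108
  solve Keq expr → x = 0.02382; check Q = 0.009887
Then add 0.8625 M of D.
Step 3:
                    D           G           A
  Initial       4.236      0.7452      0.2108
  Change      -0.1681      -0.112     0.05602
  Equil         4.068      0.6331      0.2668
  solve Keq expr → x = 0.05602; check Q = 0.009887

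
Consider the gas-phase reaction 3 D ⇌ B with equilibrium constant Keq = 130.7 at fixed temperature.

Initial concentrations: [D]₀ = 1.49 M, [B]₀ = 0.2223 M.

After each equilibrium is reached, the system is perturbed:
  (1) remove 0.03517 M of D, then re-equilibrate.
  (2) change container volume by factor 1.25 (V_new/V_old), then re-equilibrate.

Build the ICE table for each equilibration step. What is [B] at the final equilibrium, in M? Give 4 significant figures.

[B]_eq = 0.5132 M

Q₀ = 0.0672 vs Keq = 130.7 ⇒ Q<K, forward
Step 1:
                   D          B
  init          1.49     0.2223
  Δ           -1.318     0.4394
  eq          0.1717     0.6617
  solve Keq expr → x = 0.4394; check Q = 130.7
Then remove 0.03517 M of D.
Step 2:
                   D          B
  init        0.1365     0.6617
  Δ          0.03418   -0.01139
  eq          0.1707     0.6503
  solve Keq expr → x = -0.01139; check Q = 130.7
Then change container volume by factor 1.25 (V_new/V_old).
Step 3:
                   D          B
  init        0.1366     0.5203
  Δ          0.02119  -0.007062
  eq          0.1578     0.5132
  solve Keq expr → x = -0.007062; check Q = 130.7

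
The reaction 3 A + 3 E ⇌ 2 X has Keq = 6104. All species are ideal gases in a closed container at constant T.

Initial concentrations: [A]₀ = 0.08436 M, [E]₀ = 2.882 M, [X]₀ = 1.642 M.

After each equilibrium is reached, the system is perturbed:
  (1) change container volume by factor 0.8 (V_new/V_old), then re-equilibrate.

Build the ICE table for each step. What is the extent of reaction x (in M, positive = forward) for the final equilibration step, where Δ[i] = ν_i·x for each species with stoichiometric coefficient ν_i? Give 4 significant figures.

x = 0.002899 M

Q₀ = 187.6 vs Keq = 6104 ⇒ Q<K, forward
Step 1:
                    A           E           X
  I           0.08436       2.882       1.642
  C          -0.05699    -0.05699     0.03799
  E           0.02737       2.825        1.68
  solve Keq expr → x = 0.019; check Q = 6104
Then change container volume by factor 0.8 (V_new/V_old).
Step 2:
                    A           E           X
  I           0.03422       3.531         2.1
  C         -0.008696   -0.008696    0.005797
  E           0.02552       3.523       2.106
  solve Keq expr → x = 0.002899; check Q = 6104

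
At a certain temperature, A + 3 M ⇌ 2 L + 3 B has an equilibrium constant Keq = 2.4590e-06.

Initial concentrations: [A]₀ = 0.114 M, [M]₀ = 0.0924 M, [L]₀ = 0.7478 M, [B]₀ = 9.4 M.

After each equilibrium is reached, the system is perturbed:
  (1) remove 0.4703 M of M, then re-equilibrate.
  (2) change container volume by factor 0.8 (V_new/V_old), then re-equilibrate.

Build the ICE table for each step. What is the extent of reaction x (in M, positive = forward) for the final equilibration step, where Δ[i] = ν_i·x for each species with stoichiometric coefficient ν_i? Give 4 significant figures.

x = -1.9461e-06 M

Q₀ = 5.1646e+06 vs Keq = 2.4590e-06 ⇒ Q>K, reverse
Step 1:
                    A           M           L           B
  I             0.114      0.0924      0.7478         9.4
  C            0.3739       1.122     -0.7477      -1.122
  E            0.4879       1.214  6.1510e-05       8.278
  solve Keq expr → x = -0.3739; check Q = 2.4590e-06
Then remove 0.4703 M of M.
Step 2:
                    A           M           L           B
  I            0.4879      0.7437  6.1510e-05       8.278
  C        1.6007e-05  4.8020e-05 -3.2013e-05 -4.8020e-05
  E            0.4879      0.7438  2.9496e-05       8.278
  solve Keq expr → x = -1.6007e-05; check Q = 2.4590e-06
Then change container volume by factor 0.8 (V_new/V_old).
Step 3:
                    A           M           L           B
  I            0.6099      0.9297  3.6870e-05       10.35
  C        1.9461e-06  5.8382e-06 -3.8921e-06 -5.8382e-06
  E            0.6099      0.9297  3.2978e-05       10.35
  solve Keq expr → x = -1.9461e-06; check Q = 2.4590e-06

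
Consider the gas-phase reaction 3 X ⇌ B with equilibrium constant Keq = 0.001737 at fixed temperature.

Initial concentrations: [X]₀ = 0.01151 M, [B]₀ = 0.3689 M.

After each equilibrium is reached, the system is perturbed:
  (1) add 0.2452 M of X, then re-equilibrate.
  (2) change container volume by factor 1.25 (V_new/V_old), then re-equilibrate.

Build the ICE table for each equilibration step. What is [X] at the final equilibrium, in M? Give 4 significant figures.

[X]_eq = 1.084 M

Q₀ = 2.4193e+05 vs Keq = 0.001737 ⇒ Q>K, reverse
Step 1:
                  X         B
  I         0.01151    0.3689
  C             1.1   -0.3665
  E           1.111  0.002382
  solve Keq expr → x = -0.3665; check Q = 0.001737
Then add 0.2452 M of X.
Step 2:
                  X         B
  I           1.356  0.002382
  C        -0.00569  0.001897
  E           1.351  0.004279
  solve Keq expr → x = 0.001897; check Q = 0.001737
Then change container volume by factor 1.25 (V_new/V_old).
Step 3:
                  X         B
  I            1.08  0.003423
  C        0.003631  -0.00121
  E           1.084  0.002213
  solve Keq expr → x = -0.00121; check Q = 0.001737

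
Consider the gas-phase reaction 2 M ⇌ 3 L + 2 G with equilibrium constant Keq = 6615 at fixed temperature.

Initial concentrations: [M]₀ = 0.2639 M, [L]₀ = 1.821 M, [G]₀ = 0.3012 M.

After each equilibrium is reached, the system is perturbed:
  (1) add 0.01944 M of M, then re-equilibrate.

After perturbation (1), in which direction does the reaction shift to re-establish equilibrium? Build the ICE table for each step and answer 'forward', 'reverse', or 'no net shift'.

Direction: forward

Q₀ = 7.866 vs Keq = 6615 ⇒ Q<K, forward
Step 1:
                    M           L           G
  Initial      0.2639       1.821      0.3012
  Change      -0.2423      0.3635      0.2423
  Equil       0.02158       2.184      0.5435
  solve Keq expr → x = 0.1212; check Q = 6615
Then add 0.01944 M of M.
Step 2:
                    M           L           G
  Initial     0.04102       2.184      0.5435
  Change     -0.01829     0.02744     0.01829
  Equil       0.02272       2.212      0.5618
  solve Keq expr → x = 0.009146; check Q = 6615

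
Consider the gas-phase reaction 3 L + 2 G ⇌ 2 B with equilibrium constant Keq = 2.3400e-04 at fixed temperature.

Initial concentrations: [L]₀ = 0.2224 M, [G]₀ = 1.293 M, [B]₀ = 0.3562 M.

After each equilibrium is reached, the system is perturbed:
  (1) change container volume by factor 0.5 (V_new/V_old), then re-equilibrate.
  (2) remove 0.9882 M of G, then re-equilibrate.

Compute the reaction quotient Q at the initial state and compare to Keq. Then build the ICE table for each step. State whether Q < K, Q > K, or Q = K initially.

Q₀ = 6.899 vs Keq = 2.3400e-04 ⇒ Q>K, reverse
Step 1:
                    L           G           B
  I            0.2224       1.293      0.3562
  C            0.5108      0.3405     -0.3405
  E            0.7332       1.634     0.01569
  solve Keq expr → x = -0.1703; check Q = 2.3400e-04
Then change container volume by factor 0.5 (V_new/V_old).
Step 2:
                    L           G           B
  I             1.466       3.267     0.03137
  C          -0.07421    -0.04947     0.04947
  E             1.392       3.218     0.08085
  solve Keq expr → x = 0.02474; check Q = 2.3400e-04
Then remove 0.9882 M of G.
Step 3:
                    L           G           B
  I             1.392       2.229     0.08085
  C           0.03334     0.02223    -0.02223
  E             1.425       2.252     0.05862
  solve Keq expr → x = -0.01111; check Q = 2.3400e-04

Q₀ = 6.899; Q > K (proceeds reverse)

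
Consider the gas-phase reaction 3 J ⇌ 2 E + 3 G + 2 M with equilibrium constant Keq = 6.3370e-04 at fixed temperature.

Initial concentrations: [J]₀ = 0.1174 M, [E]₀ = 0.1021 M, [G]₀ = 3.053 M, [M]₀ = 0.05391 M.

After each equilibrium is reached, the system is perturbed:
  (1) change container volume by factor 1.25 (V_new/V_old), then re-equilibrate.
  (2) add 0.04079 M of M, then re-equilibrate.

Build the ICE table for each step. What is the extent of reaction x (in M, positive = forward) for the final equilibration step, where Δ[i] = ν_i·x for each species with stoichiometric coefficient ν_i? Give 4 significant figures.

x = -0.01222 M

Q₀ = 0.5328 vs Keq = 6.3370e-04 ⇒ Q>K, reverse
Step 1:
                    J           E           G           M
  I            0.1174      0.1021       3.053     0.05391
  C           0.07011    -0.04674    -0.07011    -0.04674
  E            0.1875     0.05536       2.983    0.007167
  solve Keq expr → x = -0.02337; check Q = 6.3370e-04
Then change container volume by factor 1.25 (V_new/V_old).
Step 2:
                    J           E           G           M
  I              0.15     0.04429       2.386    0.005734
  C         -0.003648    0.002432    0.003648    0.002432
  E            0.1464     0.04672        2.39    0.008166
  solve Keq expr → x = 0.001216; check Q = 6.3370e-04
Then add 0.04079 M of M.
Step 3:
                    J           E           G           M
  I            0.1464     0.04672        2.39     0.04896
  C           0.03667    -0.02444    -0.03667    -0.02444
  E             0.183     0.02227       2.353     0.02451
  solve Keq expr → x = -0.01222; check Q = 6.3370e-04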